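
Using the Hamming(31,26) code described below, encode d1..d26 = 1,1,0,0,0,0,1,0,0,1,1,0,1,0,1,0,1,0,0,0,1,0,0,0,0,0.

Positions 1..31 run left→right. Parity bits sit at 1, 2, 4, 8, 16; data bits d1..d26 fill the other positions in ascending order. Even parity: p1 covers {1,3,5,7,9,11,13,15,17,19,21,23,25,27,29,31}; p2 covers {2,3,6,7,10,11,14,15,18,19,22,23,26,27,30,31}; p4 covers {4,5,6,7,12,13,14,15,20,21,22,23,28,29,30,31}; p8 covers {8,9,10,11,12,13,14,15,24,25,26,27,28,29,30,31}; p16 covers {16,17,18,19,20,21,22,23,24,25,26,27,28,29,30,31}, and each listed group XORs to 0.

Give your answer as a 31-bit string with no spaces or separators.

0111100000100110010101000100000

Place data at non-parity positions: p1 p2 1 p4 1 0 0 p8 0 0 1 0 0 1 1 p16 0 1 0 1 0 1 0 0 0 1 0 0 0 0 0
p1 (pos 1,3,5,7,9,11,13,15,17,19,21,23,25,27,29,31): XOR of data positions = 1⊕1⊕0⊕0⊕1⊕0⊕1⊕0⊕0⊕0⊕0⊕0⊕0⊕0⊕0 = 0
p2 (pos 2,3,6,7,10,11,14,15,18,19,22,23,26,27,30,31): XOR of data positions = 1⊕0⊕0⊕0⊕1⊕1⊕1⊕1⊕0⊕1⊕0⊕1⊕0⊕0⊕0 = 1
p4 (pos 4,5,6,7,12,13,14,15,20,21,22,23,28,29,30,31): XOR of data positions = 1⊕0⊕0⊕0⊕0⊕1⊕1⊕1⊕0⊕1⊕0⊕0⊕0⊕0⊕0 = 1
p8 (pos 8,9,10,11,12,13,14,15,24,25,26,27,28,29,30,31): XOR of data positions = 0⊕0⊕1⊕0⊕0⊕1⊕1⊕0⊕0⊕1⊕0⊕0⊕0⊕0⊕0 = 0
p16 (pos 16,17,18,19,20,21,22,23,24,25,26,27,28,29,30,31): XOR of data positions = 0⊕1⊕0⊕1⊕0⊕1⊕0⊕0⊕0⊕1⊕0⊕0⊕0⊕0⊕0 = 0
Codeword: 0111100000100110010101000100000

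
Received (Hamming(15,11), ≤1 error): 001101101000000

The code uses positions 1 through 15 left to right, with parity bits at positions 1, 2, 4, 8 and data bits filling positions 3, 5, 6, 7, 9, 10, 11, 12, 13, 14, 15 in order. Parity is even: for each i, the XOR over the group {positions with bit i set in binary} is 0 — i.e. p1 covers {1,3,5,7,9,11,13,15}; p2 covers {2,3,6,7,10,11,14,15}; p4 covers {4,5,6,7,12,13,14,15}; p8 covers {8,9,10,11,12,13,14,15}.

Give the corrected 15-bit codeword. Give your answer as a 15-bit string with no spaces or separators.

s1 (pos 1,3,5,7,9,11,13,15): 0⊕1⊕0⊕1⊕1⊕0⊕0⊕0 = 1
s2 (pos 2,3,6,7,10,11,14,15): 0⊕1⊕1⊕1⊕0⊕0⊕0⊕0 = 1
s4 (pos 4,5,6,7,12,13,14,15): 1⊕0⊕1⊕1⊕0⊕0⊕0⊕0 = 1
s8 (pos 8,9,10,11,12,13,14,15): 0⊕1⊕0⊕0⊕0⊕0⊕0⊕0 = 1
Syndrome s8…s1 = 1111 → error at position 15.
Flip position 15: 001101101000000 → 001101101000001

001101101000001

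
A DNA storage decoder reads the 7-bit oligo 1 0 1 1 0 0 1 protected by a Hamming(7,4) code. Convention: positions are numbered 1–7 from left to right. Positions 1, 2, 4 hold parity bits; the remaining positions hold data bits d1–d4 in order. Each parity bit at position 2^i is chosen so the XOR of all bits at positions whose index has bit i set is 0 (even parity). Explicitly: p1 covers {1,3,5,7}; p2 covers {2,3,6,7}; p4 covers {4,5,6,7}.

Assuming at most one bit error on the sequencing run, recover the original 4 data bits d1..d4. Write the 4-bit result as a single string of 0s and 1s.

1001

s1 (pos 1,3,5,7): 1⊕1⊕0⊕1 = 1
s2 (pos 2,3,6,7): 0⊕1⊕0⊕1 = 0
s4 (pos 4,5,6,7): 1⊕0⊕0⊕1 = 0
Syndrome s4…s1 = 001 → error at position 1.
Flip position 1: 1011001 → 0011001
Read data bits from positions 3,5,6,7: 1001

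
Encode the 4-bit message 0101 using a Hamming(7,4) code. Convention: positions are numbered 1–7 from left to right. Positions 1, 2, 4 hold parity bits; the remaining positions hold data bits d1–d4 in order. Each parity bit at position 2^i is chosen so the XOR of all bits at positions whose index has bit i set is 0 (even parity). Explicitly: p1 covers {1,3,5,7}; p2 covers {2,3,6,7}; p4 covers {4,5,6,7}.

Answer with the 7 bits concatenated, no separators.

Place data at non-parity positions: p1 p2 0 p4 1 0 1
p1 (pos 1,3,5,7): XOR of data positions = 0⊕1⊕1 = 0
p2 (pos 2,3,6,7): XOR of data positions = 0⊕0⊕1 = 1
p4 (pos 4,5,6,7): XOR of data positions = 1⊕0⊕1 = 0
Codeword: 0100101

0100101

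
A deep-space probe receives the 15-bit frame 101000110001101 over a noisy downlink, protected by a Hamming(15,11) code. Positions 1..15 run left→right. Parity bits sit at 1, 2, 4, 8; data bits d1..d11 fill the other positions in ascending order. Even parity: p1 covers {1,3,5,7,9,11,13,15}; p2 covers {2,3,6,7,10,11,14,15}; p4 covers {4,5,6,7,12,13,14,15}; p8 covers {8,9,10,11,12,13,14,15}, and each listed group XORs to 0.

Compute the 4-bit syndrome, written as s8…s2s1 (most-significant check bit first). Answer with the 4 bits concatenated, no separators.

s1 (pos 1,3,5,7,9,11,13,15): 1⊕1⊕0⊕1⊕0⊕0⊕1⊕1 = 1
s2 (pos 2,3,6,7,10,11,14,15): 0⊕1⊕0⊕1⊕0⊕0⊕0⊕1 = 1
s4 (pos 4,5,6,7,12,13,14,15): 0⊕0⊕0⊕1⊕1⊕1⊕0⊕1 = 0
s8 (pos 8,9,10,11,12,13,14,15): 1⊕0⊕0⊕0⊕1⊕1⊕0⊕1 = 0
Syndrome s8…s1 = 0011 → error at position 3.

0011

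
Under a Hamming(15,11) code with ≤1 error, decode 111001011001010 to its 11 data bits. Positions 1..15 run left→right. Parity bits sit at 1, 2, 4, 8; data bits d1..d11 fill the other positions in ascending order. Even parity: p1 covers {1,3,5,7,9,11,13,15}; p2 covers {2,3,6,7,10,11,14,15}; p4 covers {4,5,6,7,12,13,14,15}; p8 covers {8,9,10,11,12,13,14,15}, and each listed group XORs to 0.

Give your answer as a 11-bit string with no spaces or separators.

s1 (pos 1,3,5,7,9,11,13,15): 1⊕1⊕0⊕0⊕1⊕0⊕0⊕0 = 1
s2 (pos 2,3,6,7,10,11,14,15): 1⊕1⊕1⊕0⊕0⊕0⊕1⊕0 = 0
s4 (pos 4,5,6,7,12,13,14,15): 0⊕0⊕1⊕0⊕1⊕0⊕1⊕0 = 1
s8 (pos 8,9,10,11,12,13,14,15): 1⊕1⊕0⊕0⊕1⊕0⊕1⊕0 = 0
Syndrome s8…s1 = 0101 → error at position 5.
Flip position 5: 111001011001010 → 111011011001010
Read data bits from positions 3,5,6,7,9,10,11,12,13,14,15: 11101001010

11101001010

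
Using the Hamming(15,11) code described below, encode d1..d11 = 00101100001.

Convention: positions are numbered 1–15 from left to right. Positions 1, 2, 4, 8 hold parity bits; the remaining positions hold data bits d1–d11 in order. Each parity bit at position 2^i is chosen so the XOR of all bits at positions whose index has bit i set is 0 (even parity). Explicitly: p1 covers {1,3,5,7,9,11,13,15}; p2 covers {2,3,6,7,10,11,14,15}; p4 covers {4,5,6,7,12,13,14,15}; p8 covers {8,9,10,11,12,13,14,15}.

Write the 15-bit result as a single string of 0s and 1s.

010001011100001

Place data at non-parity positions: p1 p2 0 p4 0 1 0 p8 1 1 0 0 0 0 1
p1 (pos 1,3,5,7,9,11,13,15): XOR of data positions = 0⊕0⊕0⊕1⊕0⊕0⊕1 = 0
p2 (pos 2,3,6,7,10,11,14,15): XOR of data positions = 0⊕1⊕0⊕1⊕0⊕0⊕1 = 1
p4 (pos 4,5,6,7,12,13,14,15): XOR of data positions = 0⊕1⊕0⊕0⊕0⊕0⊕1 = 0
p8 (pos 8,9,10,11,12,13,14,15): XOR of data positions = 1⊕1⊕0⊕0⊕0⊕0⊕1 = 1
Codeword: 010001011100001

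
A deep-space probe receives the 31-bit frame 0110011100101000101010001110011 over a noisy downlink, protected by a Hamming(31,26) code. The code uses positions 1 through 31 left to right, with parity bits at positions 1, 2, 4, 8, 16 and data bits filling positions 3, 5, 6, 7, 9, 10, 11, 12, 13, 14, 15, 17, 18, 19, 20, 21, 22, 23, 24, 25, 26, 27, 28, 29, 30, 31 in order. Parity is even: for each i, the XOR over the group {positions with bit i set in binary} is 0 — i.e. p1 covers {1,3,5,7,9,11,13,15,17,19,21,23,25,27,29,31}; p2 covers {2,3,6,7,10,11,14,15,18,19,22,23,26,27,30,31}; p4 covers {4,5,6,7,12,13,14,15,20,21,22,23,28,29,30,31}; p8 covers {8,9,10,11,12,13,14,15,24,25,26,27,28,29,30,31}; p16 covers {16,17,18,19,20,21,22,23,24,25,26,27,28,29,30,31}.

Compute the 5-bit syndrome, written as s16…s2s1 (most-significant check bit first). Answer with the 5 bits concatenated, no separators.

00000

s1 (pos 1,3,5,7,9,11,13,15,17,19,21,23,25,27,29,31): 0⊕1⊕0⊕1⊕0⊕1⊕1⊕0⊕1⊕1⊕1⊕0⊕1⊕1⊕0⊕1 = 0
s2 (pos 2,3,6,7,10,11,14,15,18,19,22,23,26,27,30,31): 1⊕1⊕1⊕1⊕0⊕1⊕0⊕0⊕0⊕1⊕0⊕0⊕1⊕1⊕1⊕1 = 0
s4 (pos 4,5,6,7,12,13,14,15,20,21,22,23,28,29,30,31): 0⊕0⊕1⊕1⊕0⊕1⊕0⊕0⊕0⊕1⊕0⊕0⊕0⊕0⊕1⊕1 = 0
s8 (pos 8,9,10,11,12,13,14,15,24,25,26,27,28,29,30,31): 1⊕0⊕0⊕1⊕0⊕1⊕0⊕0⊕0⊕1⊕1⊕1⊕0⊕0⊕1⊕1 = 0
s16 (pos 16,17,18,19,20,21,22,23,24,25,26,27,28,29,30,31): 0⊕1⊕0⊕1⊕0⊕1⊕0⊕0⊕0⊕1⊕1⊕1⊕0⊕0⊕1⊕1 = 0
Syndrome s16…s1 = 00000 → no error.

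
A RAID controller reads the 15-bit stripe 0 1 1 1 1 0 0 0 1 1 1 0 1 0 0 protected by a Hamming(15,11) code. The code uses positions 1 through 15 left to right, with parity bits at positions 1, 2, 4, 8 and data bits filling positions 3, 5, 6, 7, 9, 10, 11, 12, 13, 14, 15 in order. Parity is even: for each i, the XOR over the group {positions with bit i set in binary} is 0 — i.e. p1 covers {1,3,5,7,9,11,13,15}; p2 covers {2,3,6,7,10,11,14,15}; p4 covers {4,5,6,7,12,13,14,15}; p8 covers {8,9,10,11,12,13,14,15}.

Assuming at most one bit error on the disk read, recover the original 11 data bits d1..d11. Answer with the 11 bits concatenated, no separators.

s1 (pos 1,3,5,7,9,11,13,15): 0⊕1⊕1⊕0⊕1⊕1⊕1⊕0 = 1
s2 (pos 2,3,6,7,10,11,14,15): 1⊕1⊕0⊕0⊕1⊕1⊕0⊕0 = 0
s4 (pos 4,5,6,7,12,13,14,15): 1⊕1⊕0⊕0⊕0⊕1⊕0⊕0 = 1
s8 (pos 8,9,10,11,12,13,14,15): 0⊕1⊕1⊕1⊕0⊕1⊕0⊕0 = 0
Syndrome s8…s1 = 0101 → error at position 5.
Flip position 5: 011110001110100 → 011100001110100
Read data bits from positions 3,5,6,7,9,10,11,12,13,14,15: 10001110100

10001110100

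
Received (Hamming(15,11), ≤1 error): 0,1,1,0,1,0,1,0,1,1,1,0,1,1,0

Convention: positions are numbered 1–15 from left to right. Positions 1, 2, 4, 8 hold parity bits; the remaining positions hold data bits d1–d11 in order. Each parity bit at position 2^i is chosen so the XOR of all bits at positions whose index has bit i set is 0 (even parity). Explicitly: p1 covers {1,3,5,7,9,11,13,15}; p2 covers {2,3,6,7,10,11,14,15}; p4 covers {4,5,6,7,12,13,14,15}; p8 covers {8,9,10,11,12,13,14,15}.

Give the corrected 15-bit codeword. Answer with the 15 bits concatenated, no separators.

s1 (pos 1,3,5,7,9,11,13,15): 0⊕1⊕1⊕1⊕1⊕1⊕1⊕0 = 0
s2 (pos 2,3,6,7,10,11,14,15): 1⊕1⊕0⊕1⊕1⊕1⊕1⊕0 = 0
s4 (pos 4,5,6,7,12,13,14,15): 0⊕1⊕0⊕1⊕0⊕1⊕1⊕0 = 0
s8 (pos 8,9,10,11,12,13,14,15): 0⊕1⊕1⊕1⊕0⊕1⊕1⊕0 = 1
Syndrome s8…s1 = 1000 → error at position 8.
Flip position 8: 011010101110110 → 011010111110110

011010111110110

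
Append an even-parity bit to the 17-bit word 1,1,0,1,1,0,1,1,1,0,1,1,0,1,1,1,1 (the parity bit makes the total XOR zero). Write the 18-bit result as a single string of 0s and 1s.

110110111011011111

XOR of the 17 data bits: 1⊕1⊕0⊕1⊕1⊕0⊕1⊕1⊕1⊕0⊕1⊕1⊕0⊕1⊕1⊕1⊕1 = 1
Parity bit = 1 (so all 18 bits XOR to 0).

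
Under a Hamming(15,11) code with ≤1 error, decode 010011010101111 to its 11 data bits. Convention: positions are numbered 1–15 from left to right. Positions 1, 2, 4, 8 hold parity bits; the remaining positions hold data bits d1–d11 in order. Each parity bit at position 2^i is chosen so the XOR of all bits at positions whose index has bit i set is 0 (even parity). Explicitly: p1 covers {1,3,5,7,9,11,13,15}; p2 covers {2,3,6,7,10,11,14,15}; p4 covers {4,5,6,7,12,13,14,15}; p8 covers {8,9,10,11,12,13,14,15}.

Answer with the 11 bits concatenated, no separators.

11100101111

s1 (pos 1,3,5,7,9,11,13,15): 0⊕0⊕1⊕0⊕0⊕0⊕1⊕1 = 1
s2 (pos 2,3,6,7,10,11,14,15): 1⊕0⊕1⊕0⊕1⊕0⊕1⊕1 = 1
s4 (pos 4,5,6,7,12,13,14,15): 0⊕1⊕1⊕0⊕1⊕1⊕1⊕1 = 0
s8 (pos 8,9,10,11,12,13,14,15): 1⊕0⊕1⊕0⊕1⊕1⊕1⊕1 = 0
Syndrome s8…s1 = 0011 → error at position 3.
Flip position 3: 010011010101111 → 011011010101111
Read data bits from positions 3,5,6,7,9,10,11,12,13,14,15: 11100101111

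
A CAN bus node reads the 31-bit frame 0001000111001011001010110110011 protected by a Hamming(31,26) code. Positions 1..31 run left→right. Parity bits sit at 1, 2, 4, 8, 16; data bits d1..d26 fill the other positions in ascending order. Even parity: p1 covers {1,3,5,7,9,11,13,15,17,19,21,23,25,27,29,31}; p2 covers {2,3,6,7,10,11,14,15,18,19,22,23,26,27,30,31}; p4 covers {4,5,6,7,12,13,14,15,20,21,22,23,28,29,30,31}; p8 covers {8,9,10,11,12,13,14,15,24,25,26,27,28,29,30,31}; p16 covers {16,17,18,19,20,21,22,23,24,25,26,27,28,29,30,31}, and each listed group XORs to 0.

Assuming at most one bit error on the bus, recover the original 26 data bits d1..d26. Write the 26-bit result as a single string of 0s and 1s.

s1 (pos 1,3,5,7,9,11,13,15,17,19,21,23,25,27,29,31): 0⊕0⊕0⊕0⊕1⊕0⊕1⊕1⊕0⊕1⊕1⊕1⊕0⊕1⊕0⊕1 = 0
s2 (pos 2,3,6,7,10,11,14,15,18,19,22,23,26,27,30,31): 0⊕0⊕0⊕0⊕1⊕0⊕0⊕1⊕0⊕1⊕0⊕1⊕1⊕1⊕1⊕1 = 0
s4 (pos 4,5,6,7,12,13,14,15,20,21,22,23,28,29,30,31): 1⊕0⊕0⊕0⊕0⊕1⊕0⊕1⊕0⊕1⊕0⊕1⊕0⊕0⊕1⊕1 = 1
s8 (pos 8,9,10,11,12,13,14,15,24,25,26,27,28,29,30,31): 1⊕1⊕1⊕0⊕0⊕1⊕0⊕1⊕1⊕0⊕1⊕1⊕0⊕0⊕1⊕1 = 0
s16 (pos 16,17,18,19,20,21,22,23,24,25,26,27,28,29,30,31): 1⊕0⊕0⊕1⊕0⊕1⊕0⊕1⊕1⊕0⊕1⊕1⊕0⊕0⊕1⊕1 = 1
Syndrome s16…s1 = 10100 → error at position 20.
Flip position 20: 0001000111001011001010110110011 → 0001000111001011001110110110011
Read data bits from positions 3,5,6,7,9,10,11,12,13,14,15,17,18,19,20,21,22,23,24,25,26,27,28,29,30,31: 00001100101001110110110011

00001100101001110110110011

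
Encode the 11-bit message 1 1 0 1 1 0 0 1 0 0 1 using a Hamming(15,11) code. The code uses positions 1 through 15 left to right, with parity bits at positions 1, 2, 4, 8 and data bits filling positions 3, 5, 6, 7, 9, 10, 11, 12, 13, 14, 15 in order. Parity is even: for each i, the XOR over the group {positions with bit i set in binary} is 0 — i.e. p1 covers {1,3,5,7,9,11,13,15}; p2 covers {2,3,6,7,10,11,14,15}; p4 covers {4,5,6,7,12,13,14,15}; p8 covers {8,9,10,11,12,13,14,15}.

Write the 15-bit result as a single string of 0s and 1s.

Place data at non-parity positions: p1 p2 1 p4 1 0 1 p8 1 0 0 1 0 0 1
p1 (pos 1,3,5,7,9,11,13,15): XOR of data positions = 1⊕1⊕1⊕1⊕0⊕0⊕1 = 1
p2 (pos 2,3,6,7,10,11,14,15): XOR of data positions = 1⊕0⊕1⊕0⊕0⊕0⊕1 = 1
p4 (pos 4,5,6,7,12,13,14,15): XOR of data positions = 1⊕0⊕1⊕1⊕0⊕0⊕1 = 0
p8 (pos 8,9,10,11,12,13,14,15): XOR of data positions = 1⊕0⊕0⊕1⊕0⊕0⊕1 = 1
Codeword: 111010111001001

111010111001001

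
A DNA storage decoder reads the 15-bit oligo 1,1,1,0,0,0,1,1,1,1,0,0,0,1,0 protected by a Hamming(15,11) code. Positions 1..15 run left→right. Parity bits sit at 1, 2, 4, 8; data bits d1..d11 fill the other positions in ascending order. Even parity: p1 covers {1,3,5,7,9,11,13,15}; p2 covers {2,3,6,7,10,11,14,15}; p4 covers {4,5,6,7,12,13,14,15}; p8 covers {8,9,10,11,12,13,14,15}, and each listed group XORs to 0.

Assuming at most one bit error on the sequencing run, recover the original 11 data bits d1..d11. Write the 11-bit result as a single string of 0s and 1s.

10011100010

s1 (pos 1,3,5,7,9,11,13,15): 1⊕1⊕0⊕1⊕1⊕0⊕0⊕0 = 0
s2 (pos 2,3,6,7,10,11,14,15): 1⊕1⊕0⊕1⊕1⊕0⊕1⊕0 = 1
s4 (pos 4,5,6,7,12,13,14,15): 0⊕0⊕0⊕1⊕0⊕0⊕1⊕0 = 0
s8 (pos 8,9,10,11,12,13,14,15): 1⊕1⊕1⊕0⊕0⊕0⊕1⊕0 = 0
Syndrome s8…s1 = 0010 → error at position 2.
Flip position 2: 111000111100010 → 101000111100010
Read data bits from positions 3,5,6,7,9,10,11,12,13,14,15: 10011100010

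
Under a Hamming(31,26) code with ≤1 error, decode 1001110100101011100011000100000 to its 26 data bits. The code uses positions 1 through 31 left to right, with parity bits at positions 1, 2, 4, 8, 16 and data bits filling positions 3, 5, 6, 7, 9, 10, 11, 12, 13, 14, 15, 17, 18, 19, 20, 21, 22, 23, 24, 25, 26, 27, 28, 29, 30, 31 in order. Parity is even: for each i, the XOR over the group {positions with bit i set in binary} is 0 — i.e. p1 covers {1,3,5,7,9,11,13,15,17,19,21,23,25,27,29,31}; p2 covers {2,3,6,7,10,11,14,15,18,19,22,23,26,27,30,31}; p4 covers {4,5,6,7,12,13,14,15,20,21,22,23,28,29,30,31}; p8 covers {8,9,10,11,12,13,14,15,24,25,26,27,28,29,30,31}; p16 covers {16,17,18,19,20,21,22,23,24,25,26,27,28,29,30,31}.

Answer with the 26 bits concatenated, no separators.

s1 (pos 1,3,5,7,9,11,13,15,17,19,21,23,25,27,29,31): 1⊕0⊕1⊕0⊕0⊕1⊕1⊕1⊕1⊕0⊕1⊕0⊕0⊕0⊕0⊕0 = 1
s2 (pos 2,3,6,7,10,11,14,15,18,19,22,23,26,27,30,31): 0⊕0⊕1⊕0⊕0⊕1⊕0⊕1⊕0⊕0⊕1⊕0⊕1⊕0⊕0⊕0 = 1
s4 (pos 4,5,6,7,12,13,14,15,20,21,22,23,28,29,30,31): 1⊕1⊕1⊕0⊕0⊕1⊕0⊕1⊕0⊕1⊕1⊕0⊕0⊕0⊕0⊕0 = 1
s8 (pos 8,9,10,11,12,13,14,15,24,25,26,27,28,29,30,31): 1⊕0⊕0⊕1⊕0⊕1⊕0⊕1⊕0⊕0⊕1⊕0⊕0⊕0⊕0⊕0 = 1
s16 (pos 16,17,18,19,20,21,22,23,24,25,26,27,28,29,30,31): 1⊕1⊕0⊕0⊕0⊕1⊕1⊕0⊕0⊕0⊕1⊕0⊕0⊕0⊕0⊕0 = 1
Syndrome s16…s1 = 11111 → error at position 31.
Flip position 31: 1001110100101011100011000100000 → 1001110100101011100011000100001
Read data bits from positions 3,5,6,7,9,10,11,12,13,14,15,17,18,19,20,21,22,23,24,25,26,27,28,29,30,31: 01100010101100011000100001

01100010101100011000100001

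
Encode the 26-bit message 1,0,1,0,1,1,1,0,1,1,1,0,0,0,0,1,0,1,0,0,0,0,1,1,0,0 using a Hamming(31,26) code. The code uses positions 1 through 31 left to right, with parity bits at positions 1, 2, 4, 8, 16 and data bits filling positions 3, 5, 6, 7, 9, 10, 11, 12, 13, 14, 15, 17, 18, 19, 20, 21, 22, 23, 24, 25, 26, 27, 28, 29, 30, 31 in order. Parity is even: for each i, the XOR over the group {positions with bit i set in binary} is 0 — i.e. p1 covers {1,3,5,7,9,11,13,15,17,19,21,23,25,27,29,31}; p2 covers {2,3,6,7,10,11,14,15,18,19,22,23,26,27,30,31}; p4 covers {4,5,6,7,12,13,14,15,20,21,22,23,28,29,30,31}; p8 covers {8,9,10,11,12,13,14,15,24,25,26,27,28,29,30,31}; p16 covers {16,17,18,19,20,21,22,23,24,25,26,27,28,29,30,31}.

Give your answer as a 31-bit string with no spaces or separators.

0110010011101110000010100001100

Place data at non-parity positions: p1 p2 1 p4 0 1 0 p8 1 1 1 0 1 1 1 p16 0 0 0 0 1 0 1 0 0 0 0 1 1 0 0
p1 (pos 1,3,5,7,9,11,13,15,17,19,21,23,25,27,29,31): XOR of data positions = 1⊕0⊕0⊕1⊕1⊕1⊕1⊕0⊕0⊕1⊕1⊕0⊕0⊕1⊕0 = 0
p2 (pos 2,3,6,7,10,11,14,15,18,19,22,23,26,27,30,31): XOR of data positions = 1⊕1⊕0⊕1⊕1⊕1⊕1⊕0⊕0⊕0⊕1⊕0⊕0⊕0⊕0 = 1
p4 (pos 4,5,6,7,12,13,14,15,20,21,22,23,28,29,30,31): XOR of data positions = 0⊕1⊕0⊕0⊕1⊕1⊕1⊕0⊕1⊕0⊕1⊕1⊕1⊕0⊕0 = 0
p8 (pos 8,9,10,11,12,13,14,15,24,25,26,27,28,29,30,31): XOR of data positions = 1⊕1⊕1⊕0⊕1⊕1⊕1⊕0⊕0⊕0⊕0⊕1⊕1⊕0⊕0 = 0
p16 (pos 16,17,18,19,20,21,22,23,24,25,26,27,28,29,30,31): XOR of data positions = 0⊕0⊕0⊕0⊕1⊕0⊕1⊕0⊕0⊕0⊕0⊕1⊕1⊕0⊕0 = 0
Codeword: 0110010011101110000010100001100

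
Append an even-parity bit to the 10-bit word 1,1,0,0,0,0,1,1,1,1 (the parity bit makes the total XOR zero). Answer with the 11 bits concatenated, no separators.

XOR of the 10 data bits: 1⊕1⊕0⊕0⊕0⊕0⊕1⊕1⊕1⊕1 = 0
Parity bit = 0 (so all 11 bits XOR to 0).

11000011110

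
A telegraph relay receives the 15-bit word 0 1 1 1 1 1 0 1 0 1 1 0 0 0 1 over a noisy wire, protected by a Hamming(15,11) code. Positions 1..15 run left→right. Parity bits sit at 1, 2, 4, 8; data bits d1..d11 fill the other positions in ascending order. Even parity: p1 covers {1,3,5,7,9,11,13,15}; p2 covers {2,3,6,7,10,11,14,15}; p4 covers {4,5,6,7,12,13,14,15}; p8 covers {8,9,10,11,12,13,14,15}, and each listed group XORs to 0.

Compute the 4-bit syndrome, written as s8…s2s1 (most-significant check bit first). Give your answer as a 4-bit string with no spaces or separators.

0000

s1 (pos 1,3,5,7,9,11,13,15): 0⊕1⊕1⊕0⊕0⊕1⊕0⊕1 = 0
s2 (pos 2,3,6,7,10,11,14,15): 1⊕1⊕1⊕0⊕1⊕1⊕0⊕1 = 0
s4 (pos 4,5,6,7,12,13,14,15): 1⊕1⊕1⊕0⊕0⊕0⊕0⊕1 = 0
s8 (pos 8,9,10,11,12,13,14,15): 1⊕0⊕1⊕1⊕0⊕0⊕0⊕1 = 0
Syndrome s8…s1 = 0000 → no error.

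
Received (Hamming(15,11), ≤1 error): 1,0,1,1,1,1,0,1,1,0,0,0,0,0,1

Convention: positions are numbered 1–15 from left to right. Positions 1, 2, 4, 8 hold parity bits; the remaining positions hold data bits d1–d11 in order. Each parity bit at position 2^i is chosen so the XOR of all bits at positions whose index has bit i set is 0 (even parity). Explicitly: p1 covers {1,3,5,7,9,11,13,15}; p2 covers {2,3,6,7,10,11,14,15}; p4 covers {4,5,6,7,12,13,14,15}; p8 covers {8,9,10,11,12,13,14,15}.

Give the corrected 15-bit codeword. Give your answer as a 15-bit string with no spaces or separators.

s1 (pos 1,3,5,7,9,11,13,15): 1⊕1⊕1⊕0⊕1⊕0⊕0⊕1 = 1
s2 (pos 2,3,6,7,10,11,14,15): 0⊕1⊕1⊕0⊕0⊕0⊕0⊕1 = 1
s4 (pos 4,5,6,7,12,13,14,15): 1⊕1⊕1⊕0⊕0⊕0⊕0⊕1 = 0
s8 (pos 8,9,10,11,12,13,14,15): 1⊕1⊕0⊕0⊕0⊕0⊕0⊕1 = 1
Syndrome s8…s1 = 1011 → error at position 11.
Flip position 11: 101111011000001 → 101111011010001

101111011010001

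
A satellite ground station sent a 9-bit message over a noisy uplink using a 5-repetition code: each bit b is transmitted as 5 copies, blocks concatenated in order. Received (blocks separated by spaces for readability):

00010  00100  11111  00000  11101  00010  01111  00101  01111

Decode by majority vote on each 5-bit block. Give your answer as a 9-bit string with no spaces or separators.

Block 1 (00010): 1 one → 0
Block 2 (00100): 1 one → 0
Block 3 (11111): 5 ones → 1
Block 4 (00000): 0 ones → 0
Block 5 (11101): 4 ones → 1
Block 6 (00010): 1 one → 0
Block 7 (01111): 4 ones → 1
Block 8 (00101): 2 ones → 0
Block 9 (01111): 4 ones → 1

001010101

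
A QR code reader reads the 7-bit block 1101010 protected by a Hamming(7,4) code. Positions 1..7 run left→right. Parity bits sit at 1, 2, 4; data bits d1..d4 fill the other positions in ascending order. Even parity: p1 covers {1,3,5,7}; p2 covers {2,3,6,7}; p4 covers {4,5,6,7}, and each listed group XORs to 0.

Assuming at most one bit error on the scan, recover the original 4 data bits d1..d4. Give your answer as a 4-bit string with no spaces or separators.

s1 (pos 1,3,5,7): 1⊕0⊕0⊕0 = 1
s2 (pos 2,3,6,7): 1⊕0⊕1⊕0 = 0
s4 (pos 4,5,6,7): 1⊕0⊕1⊕0 = 0
Syndrome s4…s1 = 001 → error at position 1.
Flip position 1: 1101010 → 0101010
Read data bits from positions 3,5,6,7: 0010

0010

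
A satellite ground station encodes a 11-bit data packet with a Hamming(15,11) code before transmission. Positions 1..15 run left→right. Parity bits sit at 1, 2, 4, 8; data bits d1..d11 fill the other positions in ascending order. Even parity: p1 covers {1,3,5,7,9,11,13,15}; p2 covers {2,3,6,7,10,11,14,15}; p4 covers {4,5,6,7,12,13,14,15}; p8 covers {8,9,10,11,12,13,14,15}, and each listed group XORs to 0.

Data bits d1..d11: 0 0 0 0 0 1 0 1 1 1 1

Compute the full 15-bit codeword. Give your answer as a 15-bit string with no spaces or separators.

010000010101111

Place data at non-parity positions: p1 p2 0 p4 0 0 0 p8 0 1 0 1 1 1 1
p1 (pos 1,3,5,7,9,11,13,15): XOR of data positions = 0⊕0⊕0⊕0⊕0⊕1⊕1 = 0
p2 (pos 2,3,6,7,10,11,14,15): XOR of data positions = 0⊕0⊕0⊕1⊕0⊕1⊕1 = 1
p4 (pos 4,5,6,7,12,13,14,15): XOR of data positions = 0⊕0⊕0⊕1⊕1⊕1⊕1 = 0
p8 (pos 8,9,10,11,12,13,14,15): XOR of data positions = 0⊕1⊕0⊕1⊕1⊕1⊕1 = 1
Codeword: 010000010101111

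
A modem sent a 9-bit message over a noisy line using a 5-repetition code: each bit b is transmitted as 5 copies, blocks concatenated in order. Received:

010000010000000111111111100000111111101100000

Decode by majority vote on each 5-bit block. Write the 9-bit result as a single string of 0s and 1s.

000110110

Block 1 (01000): 1 one → 0
Block 2 (00100): 1 one → 0
Block 3 (00000): 0 ones → 0
Block 4 (11111): 5 ones → 1
Block 5 (11111): 5 ones → 1
Block 6 (00000): 0 ones → 0
Block 7 (11111): 5 ones → 1
Block 8 (11011): 4 ones → 1
Block 9 (00000): 0 ones → 0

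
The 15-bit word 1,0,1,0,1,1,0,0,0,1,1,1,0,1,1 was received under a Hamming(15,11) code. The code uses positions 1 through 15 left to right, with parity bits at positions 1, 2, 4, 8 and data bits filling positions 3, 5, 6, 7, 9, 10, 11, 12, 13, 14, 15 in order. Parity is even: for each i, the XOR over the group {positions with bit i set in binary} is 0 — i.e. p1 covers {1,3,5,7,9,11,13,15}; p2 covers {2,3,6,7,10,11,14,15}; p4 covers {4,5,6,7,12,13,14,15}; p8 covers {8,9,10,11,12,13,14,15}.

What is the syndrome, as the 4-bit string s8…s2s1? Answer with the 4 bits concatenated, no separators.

1101

s1 (pos 1,3,5,7,9,11,13,15): 1⊕1⊕1⊕0⊕0⊕1⊕0⊕1 = 1
s2 (pos 2,3,6,7,10,11,14,15): 0⊕1⊕1⊕0⊕1⊕1⊕1⊕1 = 0
s4 (pos 4,5,6,7,12,13,14,15): 0⊕1⊕1⊕0⊕1⊕0⊕1⊕1 = 1
s8 (pos 8,9,10,11,12,13,14,15): 0⊕0⊕1⊕1⊕1⊕0⊕1⊕1 = 1
Syndrome s8…s1 = 1101 → error at position 13.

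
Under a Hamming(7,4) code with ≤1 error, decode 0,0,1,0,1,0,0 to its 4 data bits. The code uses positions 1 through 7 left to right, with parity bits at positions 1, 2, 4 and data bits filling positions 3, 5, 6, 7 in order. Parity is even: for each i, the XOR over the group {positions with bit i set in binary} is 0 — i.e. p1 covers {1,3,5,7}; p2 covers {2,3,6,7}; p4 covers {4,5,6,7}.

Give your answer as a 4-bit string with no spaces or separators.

s1 (pos 1,3,5,7): 0⊕1⊕1⊕0 = 0
s2 (pos 2,3,6,7): 0⊕1⊕0⊕0 = 1
s4 (pos 4,5,6,7): 0⊕1⊕0⊕0 = 1
Syndrome s4…s1 = 110 → error at position 6.
Flip position 6: 0010100 → 0010110
Read data bits from positions 3,5,6,7: 1110

1110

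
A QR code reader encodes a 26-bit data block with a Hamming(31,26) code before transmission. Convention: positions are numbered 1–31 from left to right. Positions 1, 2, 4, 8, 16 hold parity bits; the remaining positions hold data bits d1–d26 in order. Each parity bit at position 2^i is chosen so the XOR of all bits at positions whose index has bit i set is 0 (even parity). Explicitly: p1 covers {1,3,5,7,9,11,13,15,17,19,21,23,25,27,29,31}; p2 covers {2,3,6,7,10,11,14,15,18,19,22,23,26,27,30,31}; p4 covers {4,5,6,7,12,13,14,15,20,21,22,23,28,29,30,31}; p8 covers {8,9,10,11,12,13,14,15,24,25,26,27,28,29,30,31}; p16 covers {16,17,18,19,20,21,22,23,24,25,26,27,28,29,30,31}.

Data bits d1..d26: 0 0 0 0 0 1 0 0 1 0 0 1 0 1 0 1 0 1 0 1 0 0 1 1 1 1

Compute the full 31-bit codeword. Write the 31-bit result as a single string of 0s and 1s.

0101000101001001101010101001111

Place data at non-parity positions: p1 p2 0 p4 0 0 0 p8 0 1 0 0 1 0 0 p16 1 0 1 0 1 0 1 0 1 0 0 1 1 1 1
p1 (pos 1,3,5,7,9,11,13,15,17,19,21,23,25,27,29,31): XOR of data positions = 0⊕0⊕0⊕0⊕0⊕1⊕0⊕1⊕1⊕1⊕1⊕1⊕0⊕1⊕1 = 0
p2 (pos 2,3,6,7,10,11,14,15,18,19,22,23,26,27,30,31): XOR of data positions = 0⊕0⊕0⊕1⊕0⊕0⊕0⊕0⊕1⊕0⊕1⊕0⊕0⊕1⊕1 = 1
p4 (pos 4,5,6,7,12,13,14,15,20,21,22,23,28,29,30,31): XOR of data positions = 0⊕0⊕0⊕0⊕1⊕0⊕0⊕0⊕1⊕0⊕1⊕1⊕1⊕1⊕1 = 1
p8 (pos 8,9,10,11,12,13,14,15,24,25,26,27,28,29,30,31): XOR of data positions = 0⊕1⊕0⊕0⊕1⊕0⊕0⊕0⊕1⊕0⊕0⊕1⊕1⊕1⊕1 = 1
p16 (pos 16,17,18,19,20,21,22,23,24,25,26,27,28,29,30,31): XOR of data positions = 1⊕0⊕1⊕0⊕1⊕0⊕1⊕0⊕1⊕0⊕0⊕1⊕1⊕1⊕1 = 1
Codeword: 0101000101001001101010101001111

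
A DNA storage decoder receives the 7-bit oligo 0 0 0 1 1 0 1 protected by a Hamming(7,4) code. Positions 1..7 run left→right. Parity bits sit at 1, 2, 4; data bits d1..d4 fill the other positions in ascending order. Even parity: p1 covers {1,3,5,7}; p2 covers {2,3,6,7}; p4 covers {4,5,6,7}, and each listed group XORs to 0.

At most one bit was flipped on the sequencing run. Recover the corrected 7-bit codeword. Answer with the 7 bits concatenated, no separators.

0001111

s1 (pos 1,3,5,7): 0⊕0⊕1⊕1 = 0
s2 (pos 2,3,6,7): 0⊕0⊕0⊕1 = 1
s4 (pos 4,5,6,7): 1⊕1⊕0⊕1 = 1
Syndrome s4…s1 = 110 → error at position 6.
Flip position 6: 0001101 → 0001111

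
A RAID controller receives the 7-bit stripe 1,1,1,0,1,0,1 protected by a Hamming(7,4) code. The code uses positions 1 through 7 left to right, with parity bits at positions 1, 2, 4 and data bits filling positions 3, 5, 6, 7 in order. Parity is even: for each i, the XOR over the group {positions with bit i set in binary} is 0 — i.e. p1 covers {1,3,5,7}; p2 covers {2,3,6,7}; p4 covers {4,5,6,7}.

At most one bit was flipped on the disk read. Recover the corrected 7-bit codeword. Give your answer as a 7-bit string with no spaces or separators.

1010101

s1 (pos 1,3,5,7): 1⊕1⊕1⊕1 = 0
s2 (pos 2,3,6,7): 1⊕1⊕0⊕1 = 1
s4 (pos 4,5,6,7): 0⊕1⊕0⊕1 = 0
Syndrome s4…s1 = 010 → error at position 2.
Flip position 2: 1110101 → 1010101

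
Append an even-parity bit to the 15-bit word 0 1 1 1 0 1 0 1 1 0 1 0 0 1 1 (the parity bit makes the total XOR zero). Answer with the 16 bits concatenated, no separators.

XOR of the 15 data bits: 0⊕1⊕1⊕1⊕0⊕1⊕0⊕1⊕1⊕0⊕1⊕0⊕0⊕1⊕1 = 1
Parity bit = 1 (so all 16 bits XOR to 0).

0111010110100111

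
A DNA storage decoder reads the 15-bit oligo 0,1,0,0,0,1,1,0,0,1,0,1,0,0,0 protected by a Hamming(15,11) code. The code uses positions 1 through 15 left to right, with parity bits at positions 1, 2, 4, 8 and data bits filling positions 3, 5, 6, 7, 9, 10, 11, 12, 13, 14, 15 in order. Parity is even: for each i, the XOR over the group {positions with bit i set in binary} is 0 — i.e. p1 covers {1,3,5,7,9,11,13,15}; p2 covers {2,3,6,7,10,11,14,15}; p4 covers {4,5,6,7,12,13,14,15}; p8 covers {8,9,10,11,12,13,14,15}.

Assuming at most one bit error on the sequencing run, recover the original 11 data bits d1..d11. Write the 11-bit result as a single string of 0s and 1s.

s1 (pos 1,3,5,7,9,11,13,15): 0⊕0⊕0⊕1⊕0⊕0⊕0⊕0 = 1
s2 (pos 2,3,6,7,10,11,14,15): 1⊕0⊕1⊕1⊕1⊕0⊕0⊕0 = 0
s4 (pos 4,5,6,7,12,13,14,15): 0⊕0⊕1⊕1⊕1⊕0⊕0⊕0 = 1
s8 (pos 8,9,10,11,12,13,14,15): 0⊕0⊕1⊕0⊕1⊕0⊕0⊕0 = 0
Syndrome s8…s1 = 0101 → error at position 5.
Flip position 5: 010001100101000 → 010011100101000
Read data bits from positions 3,5,6,7,9,10,11,12,13,14,15: 01110101000

01110101000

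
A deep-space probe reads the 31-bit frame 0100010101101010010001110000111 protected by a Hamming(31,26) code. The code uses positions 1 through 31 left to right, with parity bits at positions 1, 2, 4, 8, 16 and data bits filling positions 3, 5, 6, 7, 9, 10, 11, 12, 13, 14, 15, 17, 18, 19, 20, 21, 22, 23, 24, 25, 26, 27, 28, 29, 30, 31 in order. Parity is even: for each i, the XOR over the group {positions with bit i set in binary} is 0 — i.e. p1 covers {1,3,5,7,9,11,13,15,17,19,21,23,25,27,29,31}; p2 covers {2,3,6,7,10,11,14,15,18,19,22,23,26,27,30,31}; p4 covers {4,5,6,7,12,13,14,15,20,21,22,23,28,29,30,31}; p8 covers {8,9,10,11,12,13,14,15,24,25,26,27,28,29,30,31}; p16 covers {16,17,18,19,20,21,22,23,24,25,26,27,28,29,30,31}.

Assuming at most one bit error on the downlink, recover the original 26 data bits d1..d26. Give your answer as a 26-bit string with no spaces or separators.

s1 (pos 1,3,5,7,9,11,13,15,17,19,21,23,25,27,29,31): 0⊕0⊕0⊕0⊕0⊕1⊕1⊕1⊕0⊕0⊕0⊕1⊕0⊕0⊕1⊕1 = 0
s2 (pos 2,3,6,7,10,11,14,15,18,19,22,23,26,27,30,31): 1⊕0⊕1⊕0⊕1⊕1⊕0⊕1⊕1⊕0⊕1⊕1⊕0⊕0⊕1⊕1 = 0
s4 (pos 4,5,6,7,12,13,14,15,20,21,22,23,28,29,30,31): 0⊕0⊕1⊕0⊕0⊕1⊕0⊕1⊕0⊕0⊕1⊕1⊕0⊕1⊕1⊕1 = 0
s8 (pos 8,9,10,11,12,13,14,15,24,25,26,27,28,29,30,31): 1⊕0⊕1⊕1⊕0⊕1⊕0⊕1⊕1⊕0⊕0⊕0⊕0⊕1⊕1⊕1 = 1
s16 (pos 16,17,18,19,20,21,22,23,24,25,26,27,28,29,30,31): 0⊕0⊕1⊕0⊕0⊕0⊕1⊕1⊕1⊕0⊕0⊕0⊕0⊕1⊕1⊕1 = 1
Syndrome s16…s1 = 11000 → error at position 24.
Flip position 24: 0100010101101010010001110000111 → 0100010101101010010001100000111
Read data bits from positions 3,5,6,7,9,10,11,12,13,14,15,17,18,19,20,21,22,23,24,25,26,27,28,29,30,31: 00100110101010001100000111

00100110101010001100000111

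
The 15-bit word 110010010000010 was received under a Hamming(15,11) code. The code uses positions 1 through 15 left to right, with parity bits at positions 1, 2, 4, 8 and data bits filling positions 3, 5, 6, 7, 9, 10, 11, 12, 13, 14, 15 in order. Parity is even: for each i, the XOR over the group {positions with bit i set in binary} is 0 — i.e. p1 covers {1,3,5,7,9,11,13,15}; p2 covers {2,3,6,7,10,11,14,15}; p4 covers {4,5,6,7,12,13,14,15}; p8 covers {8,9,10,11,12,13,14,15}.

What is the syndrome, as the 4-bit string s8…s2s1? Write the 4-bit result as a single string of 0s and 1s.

0000

s1 (pos 1,3,5,7,9,11,13,15): 1⊕0⊕1⊕0⊕0⊕0⊕0⊕0 = 0
s2 (pos 2,3,6,7,10,11,14,15): 1⊕0⊕0⊕0⊕0⊕0⊕1⊕0 = 0
s4 (pos 4,5,6,7,12,13,14,15): 0⊕1⊕0⊕0⊕0⊕0⊕1⊕0 = 0
s8 (pos 8,9,10,11,12,13,14,15): 1⊕0⊕0⊕0⊕0⊕0⊕1⊕0 = 0
Syndrome s8…s1 = 0000 → no error.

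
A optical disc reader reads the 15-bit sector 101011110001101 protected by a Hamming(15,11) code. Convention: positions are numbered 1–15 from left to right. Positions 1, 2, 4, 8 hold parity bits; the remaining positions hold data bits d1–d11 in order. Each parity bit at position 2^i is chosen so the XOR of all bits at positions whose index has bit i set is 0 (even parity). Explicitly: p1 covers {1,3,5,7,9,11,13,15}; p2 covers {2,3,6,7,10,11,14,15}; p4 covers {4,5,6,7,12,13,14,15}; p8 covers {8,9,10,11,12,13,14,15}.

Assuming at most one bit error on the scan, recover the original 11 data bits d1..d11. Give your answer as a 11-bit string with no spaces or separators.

11110001101

s1 (pos 1,3,5,7,9,11,13,15): 1⊕1⊕1⊕1⊕0⊕0⊕1⊕1 = 0
s2 (pos 2,3,6,7,10,11,14,15): 0⊕1⊕1⊕1⊕0⊕0⊕0⊕1 = 0
s4 (pos 4,5,6,7,12,13,14,15): 0⊕1⊕1⊕1⊕1⊕1⊕0⊕1 = 0
s8 (pos 8,9,10,11,12,13,14,15): 1⊕0⊕0⊕0⊕1⊕1⊕0⊕1 = 0
Syndrome s8…s1 = 0000 → no error.
Read data bits from positions 3,5,6,7,9,10,11,12,13,14,15: 11110001101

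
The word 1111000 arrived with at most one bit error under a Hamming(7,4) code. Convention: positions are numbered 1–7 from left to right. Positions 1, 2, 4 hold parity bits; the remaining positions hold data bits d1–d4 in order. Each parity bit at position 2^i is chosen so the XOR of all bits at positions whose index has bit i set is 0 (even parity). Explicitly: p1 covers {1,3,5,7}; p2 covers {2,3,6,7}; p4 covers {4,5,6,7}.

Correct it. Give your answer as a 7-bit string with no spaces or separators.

s1 (pos 1,3,5,7): 1⊕1⊕0⊕0 = 0
s2 (pos 2,3,6,7): 1⊕1⊕0⊕0 = 0
s4 (pos 4,5,6,7): 1⊕0⊕0⊕0 = 1
Syndrome s4…s1 = 100 → error at position 4.
Flip position 4: 1111000 → 1110000

1110000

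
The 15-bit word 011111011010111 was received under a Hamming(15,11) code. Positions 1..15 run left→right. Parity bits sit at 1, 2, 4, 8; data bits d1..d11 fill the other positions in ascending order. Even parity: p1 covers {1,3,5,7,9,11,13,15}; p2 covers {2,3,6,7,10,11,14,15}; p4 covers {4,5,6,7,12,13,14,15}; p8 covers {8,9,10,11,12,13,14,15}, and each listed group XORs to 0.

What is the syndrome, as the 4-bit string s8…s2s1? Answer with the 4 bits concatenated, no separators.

0000

s1 (pos 1,3,5,7,9,11,13,15): 0⊕1⊕1⊕0⊕1⊕1⊕1⊕1 = 0
s2 (pos 2,3,6,7,10,11,14,15): 1⊕1⊕1⊕0⊕0⊕1⊕1⊕1 = 0
s4 (pos 4,5,6,7,12,13,14,15): 1⊕1⊕1⊕0⊕0⊕1⊕1⊕1 = 0
s8 (pos 8,9,10,11,12,13,14,15): 1⊕1⊕0⊕1⊕0⊕1⊕1⊕1 = 0
Syndrome s8…s1 = 0000 → no error.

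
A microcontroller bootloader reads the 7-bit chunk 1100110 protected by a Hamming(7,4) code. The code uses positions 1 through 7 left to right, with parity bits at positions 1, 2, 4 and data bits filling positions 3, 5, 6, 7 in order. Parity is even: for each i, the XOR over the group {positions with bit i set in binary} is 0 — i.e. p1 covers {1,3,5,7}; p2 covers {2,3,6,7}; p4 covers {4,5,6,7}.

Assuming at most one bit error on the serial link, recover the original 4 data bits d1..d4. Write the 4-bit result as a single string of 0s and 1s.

s1 (pos 1,3,5,7): 1⊕0⊕1⊕0 = 0
s2 (pos 2,3,6,7): 1⊕0⊕1⊕0 = 0
s4 (pos 4,5,6,7): 0⊕1⊕1⊕0 = 0
Syndrome s4…s1 = 000 → no error.
Read data bits from positions 3,5,6,7: 0110

0110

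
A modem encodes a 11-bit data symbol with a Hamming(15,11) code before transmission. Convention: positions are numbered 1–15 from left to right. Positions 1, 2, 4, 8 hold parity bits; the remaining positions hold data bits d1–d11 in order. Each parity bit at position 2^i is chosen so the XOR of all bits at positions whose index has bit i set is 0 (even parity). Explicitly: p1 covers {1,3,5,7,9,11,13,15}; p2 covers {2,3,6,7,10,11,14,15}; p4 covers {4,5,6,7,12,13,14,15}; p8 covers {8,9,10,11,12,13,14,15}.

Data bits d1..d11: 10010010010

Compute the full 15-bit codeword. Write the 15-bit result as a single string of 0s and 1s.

101000100010010

Place data at non-parity positions: p1 p2 1 p4 0 0 1 p8 0 0 1 0 0 1 0
p1 (pos 1,3,5,7,9,11,13,15): XOR of data positions = 1⊕0⊕1⊕0⊕1⊕0⊕0 = 1
p2 (pos 2,3,6,7,10,11,14,15): XOR of data positions = 1⊕0⊕1⊕0⊕1⊕1⊕0 = 0
p4 (pos 4,5,6,7,12,13,14,15): XOR of data positions = 0⊕0⊕1⊕0⊕0⊕1⊕0 = 0
p8 (pos 8,9,10,11,12,13,14,15): XOR of data positions = 0⊕0⊕1⊕0⊕0⊕1⊕0 = 0
Codeword: 101000100010010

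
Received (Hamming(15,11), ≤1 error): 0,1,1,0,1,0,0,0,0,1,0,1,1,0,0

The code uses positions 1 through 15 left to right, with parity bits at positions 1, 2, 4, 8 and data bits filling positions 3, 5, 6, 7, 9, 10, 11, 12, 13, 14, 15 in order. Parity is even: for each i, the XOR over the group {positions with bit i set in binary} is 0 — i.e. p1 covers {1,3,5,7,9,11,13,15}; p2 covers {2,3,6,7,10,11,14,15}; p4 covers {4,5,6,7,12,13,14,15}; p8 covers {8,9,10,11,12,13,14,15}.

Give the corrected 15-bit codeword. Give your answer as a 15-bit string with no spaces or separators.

011010000101101

s1 (pos 1,3,5,7,9,11,13,15): 0⊕1⊕1⊕0⊕0⊕0⊕1⊕0 = 1
s2 (pos 2,3,6,7,10,11,14,15): 1⊕1⊕0⊕0⊕1⊕0⊕0⊕0 = 1
s4 (pos 4,5,6,7,12,13,14,15): 0⊕1⊕0⊕0⊕1⊕1⊕0⊕0 = 1
s8 (pos 8,9,10,11,12,13,14,15): 0⊕0⊕1⊕0⊕1⊕1⊕0⊕0 = 1
Syndrome s8…s1 = 1111 → error at position 15.
Flip position 15: 011010000101100 → 011010000101101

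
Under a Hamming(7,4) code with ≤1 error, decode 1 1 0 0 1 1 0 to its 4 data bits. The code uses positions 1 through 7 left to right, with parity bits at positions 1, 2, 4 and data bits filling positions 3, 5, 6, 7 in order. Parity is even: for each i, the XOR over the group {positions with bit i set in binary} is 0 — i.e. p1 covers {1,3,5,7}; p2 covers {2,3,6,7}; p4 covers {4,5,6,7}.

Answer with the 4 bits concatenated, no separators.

0110

s1 (pos 1,3,5,7): 1⊕0⊕1⊕0 = 0
s2 (pos 2,3,6,7): 1⊕0⊕1⊕0 = 0
s4 (pos 4,5,6,7): 0⊕1⊕1⊕0 = 0
Syndrome s4…s1 = 000 → no error.
Read data bits from positions 3,5,6,7: 0110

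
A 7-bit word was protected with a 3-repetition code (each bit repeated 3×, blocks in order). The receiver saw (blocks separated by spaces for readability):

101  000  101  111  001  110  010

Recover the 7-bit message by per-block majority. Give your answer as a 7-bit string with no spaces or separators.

1011010

Block 1 (101): 2 ones → 1
Block 2 (000): 0 ones → 0
Block 3 (101): 2 ones → 1
Block 4 (111): 3 ones → 1
Block 5 (001): 1 one → 0
Block 6 (110): 2 ones → 1
Block 7 (010): 1 one → 0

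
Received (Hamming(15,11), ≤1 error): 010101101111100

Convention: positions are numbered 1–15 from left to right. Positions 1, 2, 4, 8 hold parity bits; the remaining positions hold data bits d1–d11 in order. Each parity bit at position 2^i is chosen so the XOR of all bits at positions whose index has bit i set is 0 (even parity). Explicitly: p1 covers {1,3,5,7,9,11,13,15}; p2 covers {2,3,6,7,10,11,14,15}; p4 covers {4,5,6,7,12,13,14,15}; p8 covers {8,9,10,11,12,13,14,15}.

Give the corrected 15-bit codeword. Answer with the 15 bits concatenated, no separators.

010101101111110

s1 (pos 1,3,5,7,9,11,13,15): 0⊕0⊕0⊕1⊕1⊕1⊕1⊕0 = 0
s2 (pos 2,3,6,7,10,11,14,15): 1⊕0⊕1⊕1⊕1⊕1⊕0⊕0 = 1
s4 (pos 4,5,6,7,12,13,14,15): 1⊕0⊕1⊕1⊕1⊕1⊕0⊕0 = 1
s8 (pos 8,9,10,11,12,13,14,15): 0⊕1⊕1⊕1⊕1⊕1⊕0⊕0 = 1
Syndrome s8…s1 = 1110 → error at position 14.
Flip position 14: 010101101111100 → 010101101111110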